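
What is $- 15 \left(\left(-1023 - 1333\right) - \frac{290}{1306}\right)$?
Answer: $\frac{23079195}{653} \approx 35343.0$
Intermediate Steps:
$- 15 \left(\left(-1023 - 1333\right) - \frac{290}{1306}\right) = - 15 \left(-2356 - \frac{145}{653}\right) = \left(-15\right) \left(- \frac{1538613}{653}\right) = \frac{23079195}{653}$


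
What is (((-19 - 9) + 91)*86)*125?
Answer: 677250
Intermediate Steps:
(((-19 - 9) + 91)*86)*125 = ((-28 + 91)*86)*125 = (63*86)*125 = 5418*125 = 677250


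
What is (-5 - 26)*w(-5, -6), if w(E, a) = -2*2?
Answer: 124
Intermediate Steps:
w(E, a) = -4
(-5 - 26)*w(-5, -6) = (-5 - 26)*(-4) = -31*(-4) = 124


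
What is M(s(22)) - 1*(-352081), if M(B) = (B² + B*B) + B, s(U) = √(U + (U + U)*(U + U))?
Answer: 355997 + √1958 ≈ 3.5604e+5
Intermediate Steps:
s(U) = √(U + 4*U²) (s(U) = √(U + (2*U)*(2*U)) = √(U + 4*U²))
M(B) = B + 2*B² (M(B) = (B² + B²) + B = 2*B² + B = B + 2*B²)
M(s(22)) - 1*(-352081) = √(22*(1 + 4*22))*(1 + 2*√(22*(1 + 4*22))) - 1*(-352081) = √(22*(1 + 88))*(1 + 2*√(22*(1 + 88))) + 352081 = √(22*89)*(1 + 2*√(22*89)) + 352081 = √1958*(1 + 2*√1958) + 352081 = 352081 + √1958*(1 + 2*√1958)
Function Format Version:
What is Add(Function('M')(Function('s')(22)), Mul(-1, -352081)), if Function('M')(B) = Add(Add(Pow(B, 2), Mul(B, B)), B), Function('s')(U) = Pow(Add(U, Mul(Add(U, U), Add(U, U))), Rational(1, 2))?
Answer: Add(355997, Pow(1958, Rational(1, 2))) ≈ 3.5604e+5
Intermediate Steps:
Function('s')(U) = Pow(Add(U, Mul(4, Pow(U, 2))), Rational(1, 2)) (Function('s')(U) = Pow(Add(U, Mul(Mul(2, U), Mul(2, U))), Rational(1, 2)) = Pow(Add(U, Mul(4, Pow(U, 2))), Rational(1, 2)))
Function('M')(B) = Add(B, Mul(2, Pow(B, 2))) (Function('M')(B) = Add(Add(Pow(B, 2), Pow(B, 2)), B) = Add(Mul(2, Pow(B, 2)), B) = Add(B, Mul(2, Pow(B, 2))))
Add(Function('M')(Function('s')(22)), Mul(-1, -352081)) = Add(Mul(Pow(Mul(22, Add(1, Mul(4, 22))), Rational(1, 2)), Add(1, Mul(2, Pow(Mul(22, Add(1, Mul(4, 22))), Rational(1, 2))))), Mul(-1, -352081)) = Add(Mul(Pow(Mul(22, Add(1, 88)), Rational(1, 2)), Add(1, Mul(2, Pow(Mul(22, Add(1, 88)), Rational(1, 2))))), 352081) = Add(Mul(Pow(Mul(22, 89), Rational(1, 2)), Add(1, Mul(2, Pow(Mul(22, 89), Rational(1, 2))))), 352081) = Add(Mul(Pow(1958, Rational(1, 2)), Add(1, Mul(2, Pow(1958, Rational(1, 2))))), 352081) = Add(352081, Mul(Pow(1958, Rational(1, 2)), Add(1, Mul(2, Pow(1958, Rational(1, 2))))))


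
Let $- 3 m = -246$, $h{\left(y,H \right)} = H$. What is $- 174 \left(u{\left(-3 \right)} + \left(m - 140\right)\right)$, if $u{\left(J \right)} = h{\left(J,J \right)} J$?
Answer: $8526$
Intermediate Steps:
$m = 82$ ($m = \left(- \frac{1}{3}\right) \left(-246\right) = 82$)
$u{\left(J \right)} = J^{2}$ ($u{\left(J \right)} = J J = J^{2}$)
$- 174 \left(u{\left(-3 \right)} + \left(m - 140\right)\right) = - 174 \left(\left(-3\right)^{2} + \left(82 - 140\right)\right) = - 174 \left(9 - 58\right) = \left(-174\right) \left(-49\right) = 8526$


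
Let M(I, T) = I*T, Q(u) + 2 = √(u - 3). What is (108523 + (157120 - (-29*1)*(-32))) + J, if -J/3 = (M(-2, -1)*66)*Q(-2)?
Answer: 265507 - 396*I*√5 ≈ 2.6551e+5 - 885.48*I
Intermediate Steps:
Q(u) = -2 + √(-3 + u) (Q(u) = -2 + √(u - 3) = -2 + √(-3 + u))
J = 792 - 396*I*√5 (J = -3*-2*(-1)*66*(-2 + √(-3 - 2)) = -3*2*66*(-2 + √(-5)) = -396*(-2 + I*√5) = -3*(-264 + 132*I*√5) = 792 - 396*I*√5 ≈ 792.0 - 885.48*I)
(108523 + (157120 - (-29*1)*(-32))) + J = (108523 + (157120 - (-29*1)*(-32))) + (792 - 396*I*√5) = (108523 + (157120 - (-29)*(-32))) + (792 - 396*I*√5) = (108523 + (157120 - 1*928)) + (792 - 396*I*√5) = (108523 + (157120 - 928)) + (792 - 396*I*√5) = (108523 + 156192) + (792 - 396*I*√5) = 264715 + (792 - 396*I*√5) = 265507 - 396*I*√5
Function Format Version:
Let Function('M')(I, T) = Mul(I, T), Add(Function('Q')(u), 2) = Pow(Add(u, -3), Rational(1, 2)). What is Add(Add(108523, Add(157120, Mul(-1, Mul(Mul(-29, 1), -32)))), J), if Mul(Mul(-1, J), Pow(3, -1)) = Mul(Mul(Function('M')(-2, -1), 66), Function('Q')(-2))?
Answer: Add(265507, Mul(-396, I, Pow(5, Rational(1, 2)))) ≈ Add(2.6551e+5, Mul(-885.48, I))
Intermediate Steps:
Function('Q')(u) = Add(-2, Pow(Add(-3, u), Rational(1, 2))) (Function('Q')(u) = Add(-2, Pow(Add(u, -3), Rational(1, 2))) = Add(-2, Pow(Add(-3, u), Rational(1, 2))))
J = Add(792, Mul(-396, I, Pow(5, Rational(1, 2)))) (J = Mul(-3, Mul(Mul(Mul(-2, -1), 66), Add(-2, Pow(Add(-3, -2), Rational(1, 2))))) = Mul(-3, Mul(Mul(2, 66), Add(-2, Pow(-5, Rational(1, 2))))) = Mul(-3, Mul(132, Add(-2, Mul(I, Pow(5, Rational(1, 2)))))) = Mul(-3, Add(-264, Mul(132, I, Pow(5, Rational(1, 2))))) = Add(792, Mul(-396, I, Pow(5, Rational(1, 2)))) ≈ Add(792.00, Mul(-885.48, I)))
Add(Add(108523, Add(157120, Mul(-1, Mul(Mul(-29, 1), -32)))), J) = Add(Add(108523, Add(157120, Mul(-1, Mul(Mul(-29, 1), -32)))), Add(792, Mul(-396, I, Pow(5, Rational(1, 2))))) = Add(Add(108523, Add(157120, Mul(-1, Mul(-29, -32)))), Add(792, Mul(-396, I, Pow(5, Rational(1, 2))))) = Add(Add(108523, Add(157120, Mul(-1, 928))), Add(792, Mul(-396, I, Pow(5, Rational(1, 2))))) = Add(Add(108523, Add(157120, -928)), Add(792, Mul(-396, I, Pow(5, Rational(1, 2))))) = Add(Add(108523, 156192), Add(792, Mul(-396, I, Pow(5, Rational(1, 2))))) = Add(264715, Add(792, Mul(-396, I, Pow(5, Rational(1, 2))))) = Add(265507, Mul(-396, I, Pow(5, Rational(1, 2))))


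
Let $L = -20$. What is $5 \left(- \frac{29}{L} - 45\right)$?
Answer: $- \frac{871}{4} \approx -217.75$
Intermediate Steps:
$5 \left(- \frac{29}{L} - 45\right) = 5 \left(- \frac{29}{-20} - 45\right) = 5 \left(\left(-29\right) \left(- \frac{1}{20}\right) - 45\right) = 5 \left(\frac{29}{20} - 45\right) = 5 \left(- \frac{871}{20}\right) = - \frac{871}{4}$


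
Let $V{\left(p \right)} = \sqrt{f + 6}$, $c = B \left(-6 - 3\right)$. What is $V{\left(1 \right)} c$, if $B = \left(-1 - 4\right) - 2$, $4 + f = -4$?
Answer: $63 i \sqrt{2} \approx 89.095 i$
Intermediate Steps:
$f = -8$ ($f = -4 - 4 = -8$)
$B = -7$ ($B = -5 - 2 = -7$)
$c = 63$ ($c = - 7 \left(-6 - 3\right) = \left(-7\right) \left(-9\right) = 63$)
$V{\left(p \right)} = i \sqrt{2}$ ($V{\left(p \right)} = \sqrt{-8 + 6} = \sqrt{-2} = i \sqrt{2}$)
$V{\left(1 \right)} c = i \sqrt{2} \cdot 63 = 63 i \sqrt{2}$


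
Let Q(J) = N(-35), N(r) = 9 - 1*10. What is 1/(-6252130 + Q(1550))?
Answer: -1/6252131 ≈ -1.5995e-7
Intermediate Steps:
N(r) = -1 (N(r) = 9 - 10 = -1)
Q(J) = -1
1/(-6252130 + Q(1550)) = 1/(-6252130 - 1) = 1/(-6252131) = -1/6252131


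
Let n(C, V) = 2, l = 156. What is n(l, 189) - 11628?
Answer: -11626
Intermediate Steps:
n(l, 189) - 11628 = 2 - 11628 = -11626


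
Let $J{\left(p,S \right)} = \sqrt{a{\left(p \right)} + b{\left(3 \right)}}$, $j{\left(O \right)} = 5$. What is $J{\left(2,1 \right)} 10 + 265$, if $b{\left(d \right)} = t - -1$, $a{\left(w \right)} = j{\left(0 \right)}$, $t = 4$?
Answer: $265 + 10 \sqrt{10} \approx 296.62$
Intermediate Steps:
$a{\left(w \right)} = 5$
$b{\left(d \right)} = 5$ ($b{\left(d \right)} = 4 - -1 = 4 + 1 = 5$)
$J{\left(p,S \right)} = \sqrt{10}$ ($J{\left(p,S \right)} = \sqrt{5 + 5} = \sqrt{10}$)
$J{\left(2,1 \right)} 10 + 265 = \sqrt{10} \cdot 10 + 265 = 10 \sqrt{10} + 265 = 265 + 10 \sqrt{10}$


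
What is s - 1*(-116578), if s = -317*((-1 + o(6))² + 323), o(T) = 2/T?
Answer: 126415/9 ≈ 14046.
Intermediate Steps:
s = -922787/9 (s = -317*((-1 + 2/6)² + 323) = -317*((-1 + 2*(⅙))² + 323) = -317*((-1 + ⅓)² + 323) = -317*((-⅔)² + 323) = -317*(4/9 + 323) = -317*2911/9 = -922787/9 ≈ -1.0253e+5)
s - 1*(-116578) = -922787/9 - 1*(-116578) = -922787/9 + 116578 = 126415/9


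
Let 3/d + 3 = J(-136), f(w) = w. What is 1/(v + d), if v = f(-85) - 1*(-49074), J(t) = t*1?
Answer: 139/6809468 ≈ 2.0413e-5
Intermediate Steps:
J(t) = t
d = -3/139 (d = 3/(-3 - 136) = 3/(-139) = 3*(-1/139) = -3/139 ≈ -0.021583)
v = 48989 (v = -85 - 1*(-49074) = -85 + 49074 = 48989)
1/(v + d) = 1/(48989 - 3/139) = 1/(6809468/139) = 139/6809468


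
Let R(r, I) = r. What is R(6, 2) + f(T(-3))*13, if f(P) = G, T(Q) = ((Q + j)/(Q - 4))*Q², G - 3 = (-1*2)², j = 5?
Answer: 97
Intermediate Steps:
G = 7 (G = 3 + (-1*2)² = 3 + (-2)² = 3 + 4 = 7)
T(Q) = Q²*(5 + Q)/(-4 + Q) (T(Q) = ((Q + 5)/(Q - 4))*Q² = ((5 + Q)/(-4 + Q))*Q² = Q²*(5 + Q)/(-4 + Q))
f(P) = 7
R(6, 2) + f(T(-3))*13 = 6 + 7*13 = 6 + 91 = 97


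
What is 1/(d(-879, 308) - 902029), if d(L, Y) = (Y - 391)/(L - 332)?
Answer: -1211/1092357036 ≈ -1.1086e-6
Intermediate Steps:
d(L, Y) = (-391 + Y)/(-332 + L)
1/(d(-879, 308) - 902029) = 1/((-391 + 308)/(-332 - 879) - 902029) = 1/(-83/(-1211) - 902029) = 1/(-1/1211*(-83) - 902029) = 1/(83/1211 - 902029) = 1/(-1092357036/1211) = -1211/1092357036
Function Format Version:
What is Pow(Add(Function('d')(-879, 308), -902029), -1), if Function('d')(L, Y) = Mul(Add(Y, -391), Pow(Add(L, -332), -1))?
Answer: Rational(-1211, 1092357036) ≈ -1.1086e-6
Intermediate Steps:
Function('d')(L, Y) = Mul(Pow(Add(-332, L), -1), Add(-391, Y)) (Function('d')(L, Y) = Mul(Add(-391, Y), Pow(Add(-332, L), -1)) = Mul(Pow(Add(-332, L), -1), Add(-391, Y)))
Pow(Add(Function('d')(-879, 308), -902029), -1) = Pow(Add(Mul(Pow(Add(-332, -879), -1), Add(-391, 308)), -902029), -1) = Pow(Add(Mul(Pow(-1211, -1), -83), -902029), -1) = Pow(Add(Mul(Rational(-1, 1211), -83), -902029), -1) = Pow(Add(Rational(83, 1211), -902029), -1) = Pow(Rational(-1092357036, 1211), -1) = Rational(-1211, 1092357036)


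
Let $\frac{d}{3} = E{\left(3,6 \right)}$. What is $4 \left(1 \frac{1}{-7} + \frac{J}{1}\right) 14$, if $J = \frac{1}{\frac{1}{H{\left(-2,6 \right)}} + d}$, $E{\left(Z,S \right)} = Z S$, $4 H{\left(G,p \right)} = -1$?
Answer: $- \frac{172}{25} \approx -6.88$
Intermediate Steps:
$H{\left(G,p \right)} = - \frac{1}{4}$ ($H{\left(G,p \right)} = \frac{1}{4} \left(-1\right) = - \frac{1}{4}$)
$E{\left(Z,S \right)} = S Z$
$d = 54$ ($d = 3 \cdot 6 \cdot 3 = 3 \cdot 18 = 54$)
$J = \frac{1}{50}$ ($J = \frac{1}{\frac{1}{- \frac{1}{4}} + 54} = \frac{1}{-4 + 54} = \frac{1}{50} \approx 0.02$)
$4 \left(1 \frac{1}{-7} + \frac{J}{1}\right) 14 = 4 \left(1 \frac{1}{-7} + \frac{1}{50 \cdot 1}\right) 14 = 4 \left(1 \left(- \frac{1}{7}\right) + \frac{1}{50} \cdot 1\right) 14 = 4 \left(- \frac{1}{7} + \frac{1}{50}\right) 14 = 4 \left(- \frac{43}{350}\right) 14 = \left(- \frac{86}{175}\right) 14 = - \frac{172}{25}$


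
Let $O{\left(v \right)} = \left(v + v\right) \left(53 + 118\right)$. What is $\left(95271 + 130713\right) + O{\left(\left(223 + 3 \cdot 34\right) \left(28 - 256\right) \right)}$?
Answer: $-25116216$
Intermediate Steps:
$O{\left(v \right)} = 342 v$ ($O{\left(v \right)} = 2 v 171 = 342 v$)
$\left(95271 + 130713\right) + O{\left(\left(223 + 3 \cdot 34\right) \left(28 - 256\right) \right)} = \left(95271 + 130713\right) + 342 \left(223 + 3 \cdot 34\right) \left(28 - 256\right) = 225984 + 342 \left(223 + 102\right) \left(-228\right) = 225984 + 342 \cdot 325 \left(-228\right) = 225984 + 342 \left(-74100\right) = 225984 - 25342200 = -25116216$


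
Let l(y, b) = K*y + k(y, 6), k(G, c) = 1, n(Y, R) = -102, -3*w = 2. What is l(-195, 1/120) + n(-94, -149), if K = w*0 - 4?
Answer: 679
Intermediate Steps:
w = -⅔ (w = -⅓*2 = -⅔ ≈ -0.66667)
K = -4 (K = -⅔*0 - 4 = 0 - 4 = -4)
l(y, b) = 1 - 4*y (l(y, b) = -4*y + 1 = 1 - 4*y)
l(-195, 1/120) + n(-94, -149) = (1 - 4*(-195)) - 102 = (1 + 780) - 102 = 781 - 102 = 679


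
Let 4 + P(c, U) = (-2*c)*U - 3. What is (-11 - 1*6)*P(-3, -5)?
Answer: 629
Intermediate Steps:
P(c, U) = -7 - 2*U*c (P(c, U) = -4 + ((-2*c)*U - 3) = -4 + (-2*U*c - 3) = -4 + (-3 - 2*U*c) = -7 - 2*U*c)
(-11 - 1*6)*P(-3, -5) = (-11 - 1*6)*(-7 - 2*(-5)*(-3)) = (-11 - 6)*(-7 - 30) = -17*(-37) = 629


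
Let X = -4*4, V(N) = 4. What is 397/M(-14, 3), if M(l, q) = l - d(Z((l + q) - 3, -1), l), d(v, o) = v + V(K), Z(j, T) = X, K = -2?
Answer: -397/2 ≈ -198.50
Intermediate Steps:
X = -16
Z(j, T) = -16
d(v, o) = 4 + v (d(v, o) = v + 4 = 4 + v)
M(l, q) = 12 + l (M(l, q) = l - (4 - 16) = l - 1*(-12) = l + 12 = 12 + l)
397/M(-14, 3) = 397/(12 - 14) = 397/(-2) = 397*(-½) = -397/2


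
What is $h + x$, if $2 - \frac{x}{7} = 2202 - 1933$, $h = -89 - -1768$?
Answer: $-190$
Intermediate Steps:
$h = 1679$ ($h = -89 + 1768 = 1679$)
$x = -1869$ ($x = 14 - 7 \left(2202 - 1933\right) = 14 - 1883 = -1869$)
$h + x = 1679 - 1869 = -190$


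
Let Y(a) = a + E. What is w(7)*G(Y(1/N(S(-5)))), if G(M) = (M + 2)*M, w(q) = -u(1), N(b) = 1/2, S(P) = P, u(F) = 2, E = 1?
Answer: -30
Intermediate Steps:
N(b) = ½
Y(a) = 1 + a (Y(a) = a + 1 = 1 + a)
w(q) = -2 (w(q) = -1*2 = -2)
G(M) = M*(2 + M) (G(M) = (2 + M)*M = M*(2 + M))
w(7)*G(Y(1/N(S(-5)))) = -2*(1 + 1/(½))*(2 + (1 + 1/(½))) = -2*(1 + 2)*(2 + (1 + 2)) = -6*(2 + 3) = -6*5 = -2*15 = -30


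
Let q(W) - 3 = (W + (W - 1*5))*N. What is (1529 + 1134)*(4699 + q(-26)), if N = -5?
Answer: 13280381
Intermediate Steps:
q(W) = 28 - 10*W (q(W) = 3 + (W + (W - 1*5))*(-5) = 3 + (W + (W - 5))*(-5) = 3 + (W + (-5 + W))*(-5) = 3 + (-5 + 2*W)*(-5) = 3 + (25 - 10*W) = 28 - 10*W)
(1529 + 1134)*(4699 + q(-26)) = (1529 + 1134)*(4699 + (28 - 10*(-26))) = 2663*(4699 + (28 + 260)) = 2663*(4699 + 288) = 2663*4987 = 13280381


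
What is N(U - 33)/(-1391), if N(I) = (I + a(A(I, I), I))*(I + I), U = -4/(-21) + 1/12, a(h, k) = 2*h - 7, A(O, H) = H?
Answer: -8095805/1635816 ≈ -4.9491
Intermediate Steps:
a(h, k) = -7 + 2*h
U = 23/84 (U = -4*(-1/21) + 1*(1/12) = 4/21 + 1/12 = 23/84 ≈ 0.27381)
N(I) = 2*I*(-7 + 3*I) (N(I) = (I + (-7 + 2*I))*(I + I) = (-7 + 3*I)*(2*I) = 2*I*(-7 + 3*I))
N(U - 33)/(-1391) = (2*(23/84 - 33)*(-7 + 3*(23/84 - 33)))/(-1391) = (2*(-2749/84)*(-7 + 3*(-2749/84)))*(-1/1391) = (2*(-2749/84)*(-7 - 2749/28))*(-1/1391) = (2*(-2749/84)*(-2945/28))*(-1/1391) = (8095805/1176)*(-1/1391) = -8095805/1635816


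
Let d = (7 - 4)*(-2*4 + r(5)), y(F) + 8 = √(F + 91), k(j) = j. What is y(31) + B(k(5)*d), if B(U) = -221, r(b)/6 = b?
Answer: -229 + √122 ≈ -217.95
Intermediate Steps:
r(b) = 6*b
y(F) = -8 + √(91 + F) (y(F) = -8 + √(F + 91) = -8 + √(91 + F))
d = 66 (d = (7 - 4)*(-2*4 + 6*5) = 3*(-8 + 30) = 3*22 = 66)
y(31) + B(k(5)*d) = (-8 + √(91 + 31)) - 221 = (-8 + √122) - 221 = -229 + √122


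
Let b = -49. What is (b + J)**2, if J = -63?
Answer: 12544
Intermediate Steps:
(b + J)**2 = (-49 - 63)**2 = (-112)**2 = 12544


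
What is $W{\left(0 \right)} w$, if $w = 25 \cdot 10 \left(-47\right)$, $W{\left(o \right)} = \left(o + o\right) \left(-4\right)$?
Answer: $0$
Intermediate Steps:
$W{\left(o \right)} = - 8 o$ ($W{\left(o \right)} = 2 o \left(-4\right) = - 8 o$)
$w = -11750$ ($w = 250 \left(-47\right) = -11750$)
$W{\left(0 \right)} w = \left(-8\right) 0 \left(-11750\right) = 0 \left(-11750\right) = 0$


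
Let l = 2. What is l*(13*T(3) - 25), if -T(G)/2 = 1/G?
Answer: -202/3 ≈ -67.333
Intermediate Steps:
T(G) = -2/G
l*(13*T(3) - 25) = 2*(13*(-2/3) - 25) = 2*(13*(-2*⅓) - 25) = 2*(13*(-⅔) - 25) = 2*(-26/3 - 25) = 2*(-101/3) = -202/3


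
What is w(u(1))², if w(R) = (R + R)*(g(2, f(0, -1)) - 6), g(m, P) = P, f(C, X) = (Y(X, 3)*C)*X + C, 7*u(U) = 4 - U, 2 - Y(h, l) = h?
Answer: 1296/49 ≈ 26.449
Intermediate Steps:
Y(h, l) = 2 - h
u(U) = 4/7 - U/7 (u(U) = (4 - U)/7 = 4/7 - U/7)
f(C, X) = C + C*X*(2 - X) (f(C, X) = ((2 - X)*C)*X + C = (C*(2 - X))*X + C = C*X*(2 - X) + C = C + C*X*(2 - X))
w(R) = -12*R (w(R) = (R + R)*(-1*0*(-1 - (-2 - 1)) - 6) = (2*R)*(-1*0*(-1 - 1*(-3)) - 6) = (2*R)*(-1*0*(-1 + 3) - 6) = (2*R)*(-1*0*2 - 6) = (2*R)*(0 - 6) = (2*R)*(-6) = -12*R)
w(u(1))² = (-12*(4/7 - ⅐*1))² = (-12*(4/7 - ⅐))² = (-12*3/7)² = (-36/7)² = 1296/49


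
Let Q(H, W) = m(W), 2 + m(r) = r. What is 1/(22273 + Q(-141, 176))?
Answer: 1/22447 ≈ 4.4549e-5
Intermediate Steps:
m(r) = -2 + r
Q(H, W) = -2 + W
1/(22273 + Q(-141, 176)) = 1/(22273 + (-2 + 176)) = 1/(22273 + 174) = 1/22447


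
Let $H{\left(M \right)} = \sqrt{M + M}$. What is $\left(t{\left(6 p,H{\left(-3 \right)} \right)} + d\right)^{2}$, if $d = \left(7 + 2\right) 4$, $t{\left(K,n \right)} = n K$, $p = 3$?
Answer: $-648 + 1296 i \sqrt{6} \approx -648.0 + 3174.5 i$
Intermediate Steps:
$H{\left(M \right)} = \sqrt{2} \sqrt{M}$ ($H{\left(M \right)} = \sqrt{2 M} = \sqrt{2} \sqrt{M}$)
$t{\left(K,n \right)} = K n$
$d = 36$ ($d = 9 \cdot 4 = 36$)
$\left(t{\left(6 p,H{\left(-3 \right)} \right)} + d\right)^{2} = \left(6 \cdot 3 \sqrt{2} \sqrt{-3} + 36\right)^{2} = \left(18 \sqrt{2} i \sqrt{3} + 36\right)^{2} = \left(18 i \sqrt{6} + 36\right)^{2} = \left(36 + 18 i \sqrt{6}\right)^{2}$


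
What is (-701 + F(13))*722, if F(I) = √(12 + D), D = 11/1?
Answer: -506122 + 722*√23 ≈ -5.0266e+5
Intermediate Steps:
D = 11 (D = 11*1 = 11)
F(I) = √23 (F(I) = √(12 + 11) = √23)
(-701 + F(13))*722 = (-701 + √23)*722 = -506122 + 722*√23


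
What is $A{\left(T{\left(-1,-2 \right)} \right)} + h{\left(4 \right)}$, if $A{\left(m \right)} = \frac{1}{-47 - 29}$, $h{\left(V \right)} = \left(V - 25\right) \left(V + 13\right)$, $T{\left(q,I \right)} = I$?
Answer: $- \frac{27133}{76} \approx -357.01$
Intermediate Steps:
$h{\left(V \right)} = \left(-25 + V\right) \left(13 + V\right)$
$A{\left(m \right)} = - \frac{1}{76}$ ($A{\left(m \right)} = \frac{1}{-76} = - \frac{1}{76}$)
$A{\left(T{\left(-1,-2 \right)} \right)} + h{\left(4 \right)} = - \frac{1}{76} - \left(373 - 16\right) = - \frac{1}{76} - 357 = - \frac{27133}{76}$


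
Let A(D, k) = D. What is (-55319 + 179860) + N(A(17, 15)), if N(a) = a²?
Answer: 124830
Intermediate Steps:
(-55319 + 179860) + N(A(17, 15)) = (-55319 + 179860) + 17² = 124541 + 289 = 124830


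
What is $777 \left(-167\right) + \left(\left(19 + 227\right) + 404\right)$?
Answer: $-129109$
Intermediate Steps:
$777 \left(-167\right) + \left(\left(19 + 227\right) + 404\right) = -129759 + \left(246 + 404\right) = -129759 + 650 = -129109$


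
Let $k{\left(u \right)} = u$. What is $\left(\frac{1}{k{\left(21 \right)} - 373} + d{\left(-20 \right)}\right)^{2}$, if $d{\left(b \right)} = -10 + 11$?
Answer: $\frac{123201}{123904} \approx 0.99433$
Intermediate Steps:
$d{\left(b \right)} = 1$
$\left(\frac{1}{k{\left(21 \right)} - 373} + d{\left(-20 \right)}\right)^{2} = \left(\frac{1}{21 - 373} + 1\right)^{2} = \left(\frac{1}{-352} + 1\right)^{2} = \left(- \frac{1}{352} + 1\right)^{2} = \left(\frac{351}{352}\right)^{2} = \frac{123201}{123904}$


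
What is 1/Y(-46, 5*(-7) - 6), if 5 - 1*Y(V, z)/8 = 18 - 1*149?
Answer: 1/1088 ≈ 0.00091912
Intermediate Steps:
Y(V, z) = 1088 (Y(V, z) = 40 - 8*(18 - 1*149) = 40 - 8*(18 - 149) = 40 - 8*(-131) = 40 + 1048 = 1088)
1/Y(-46, 5*(-7) - 6) = 1/1088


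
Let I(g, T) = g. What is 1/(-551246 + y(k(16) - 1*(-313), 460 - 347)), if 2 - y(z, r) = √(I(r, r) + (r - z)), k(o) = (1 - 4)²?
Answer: I/(4*(√6 - 137811*I)) ≈ -1.8141e-6 + 3.2244e-11*I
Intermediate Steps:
k(o) = 9 (k(o) = (-3)² = 9)
y(z, r) = 2 - √(-z + 2*r) (y(z, r) = 2 - √(r + (r - z)) = 2 - √(-z + 2*r))
1/(-551246 + y(k(16) - 1*(-313), 460 - 347)) = 1/(-551246 + (2 - √(-(9 - 1*(-313)) + 2*(460 - 347)))) = 1/(-551246 + (2 - √(-(9 + 313) + 2*113))) = 1/(-551246 + (2 - √(-1*322 + 226))) = 1/(-551246 + (2 - √(-322 + 226))) = 1/(-551246 + (2 - √(-96))) = 1/(-551246 + (2 - 4*I*√6)) = 1/(-551244 - 4*I*√6)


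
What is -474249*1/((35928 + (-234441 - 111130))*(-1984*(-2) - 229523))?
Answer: -158083/23280508955 ≈ -6.7904e-6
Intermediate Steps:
-474249*1/((35928 + (-234441 - 111130))*(-1984*(-2) - 229523)) = -474249*1/((3968 - 229523)*(35928 - 345571)) = -474249/((-309643*(-225555))) = -474249/69841526865 = -474249*1/69841526865 = -158083/23280508955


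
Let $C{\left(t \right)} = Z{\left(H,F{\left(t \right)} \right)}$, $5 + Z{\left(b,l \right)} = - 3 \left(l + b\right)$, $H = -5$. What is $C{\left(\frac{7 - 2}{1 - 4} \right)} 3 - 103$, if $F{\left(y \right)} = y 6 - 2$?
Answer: $35$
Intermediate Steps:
$F{\left(y \right)} = -2 + 6 y$ ($F{\left(y \right)} = 6 y - 2 = -2 + 6 y$)
$Z{\left(b,l \right)} = -5 - 3 b - 3 l$ ($Z{\left(b,l \right)} = -5 - 3 \left(l + b\right) = -5 - 3 \left(b + l\right) = -5 - \left(3 b + 3 l\right) = -5 - 3 b - 3 l$)
$C{\left(t \right)} = 16 - 18 t$ ($C{\left(t \right)} = -5 - -15 - 3 \left(-2 + 6 t\right) = -5 + 15 - \left(-6 + 18 t\right) = 16 - 18 t$)
$C{\left(\frac{7 - 2}{1 - 4} \right)} 3 - 103 = \left(16 - 18 \frac{7 - 2}{1 - 4}\right) 3 - 103 = \left(16 - 18 \frac{5}{-3}\right) 3 - 103 = \left(16 - 18 \cdot 5 \left(- \frac{1}{3}\right)\right) 3 - 103 = \left(16 - -30\right) 3 - 103 = \left(16 + 30\right) 3 - 103 = 46 \cdot 3 - 103 = 138 - 103 = 35$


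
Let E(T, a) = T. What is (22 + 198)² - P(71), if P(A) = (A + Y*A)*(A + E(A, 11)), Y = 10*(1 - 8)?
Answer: 744058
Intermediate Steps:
Y = -70 (Y = 10*(-7) = -70)
P(A) = -138*A² (P(A) = (A - 70*A)*(A + A) = (-69*A)*(2*A) = -138*A²)
(22 + 198)² - P(71) = (22 + 198)² - (-138)*71² = 220² - (-138)*5041 = 48400 - 1*(-695658) = 48400 + 695658 = 744058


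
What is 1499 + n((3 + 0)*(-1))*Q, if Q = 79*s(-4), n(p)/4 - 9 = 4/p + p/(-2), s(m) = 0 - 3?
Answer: -7191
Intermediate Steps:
s(m) = -3
n(p) = 36 - 2*p + 16/p (n(p) = 36 + 4*(4/p + p/(-2)) = 36 + 4*(4/p + p*(-½)) = 36 + 4*(4/p - p/2) = 36 + (-2*p + 16/p) = 36 - 2*p + 16/p)
Q = -237 (Q = 79*(-3) = -237)
1499 + n((3 + 0)*(-1))*Q = 1499 + (36 - 2*(3 + 0)*(-1) + 16/(((3 + 0)*(-1))))*(-237) = 1499 + (36 - 6*(-1) + 16/((3*(-1))))*(-237) = 1499 + (36 - 2*(-3) + 16/(-3))*(-237) = 1499 + (36 + 6 + 16*(-⅓))*(-237) = 1499 + (36 + 6 - 16/3)*(-237) = 1499 + (110/3)*(-237) = 1499 - 8690 = -7191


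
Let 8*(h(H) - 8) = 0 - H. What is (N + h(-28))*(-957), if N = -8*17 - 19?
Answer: 274659/2 ≈ 1.3733e+5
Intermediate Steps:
N = -155 (N = -136 - 19 = -155)
h(H) = 8 - H/8 (h(H) = 8 + (0 - H)/8 = 8 + (-H)/8 = 8 - H/8)
(N + h(-28))*(-957) = (-155 + (8 - 1/8*(-28)))*(-957) = (-155 + (8 + 7/2))*(-957) = (-155 + 23/2)*(-957) = -287/2*(-957) = 274659/2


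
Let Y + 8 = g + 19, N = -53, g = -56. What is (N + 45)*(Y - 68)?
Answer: 904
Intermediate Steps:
Y = -45 (Y = -8 + (-56 + 19) = -8 - 37 = -45)
(N + 45)*(Y - 68) = (-53 + 45)*(-45 - 68) = -8*(-113) = 904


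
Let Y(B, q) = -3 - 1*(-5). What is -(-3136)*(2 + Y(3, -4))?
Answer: 12544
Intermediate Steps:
Y(B, q) = 2 (Y(B, q) = -3 + 5 = 2)
-(-3136)*(2 + Y(3, -4)) = -(-3136)*(2 + 2) = -(-3136)*4 = -3136*(-4) = 12544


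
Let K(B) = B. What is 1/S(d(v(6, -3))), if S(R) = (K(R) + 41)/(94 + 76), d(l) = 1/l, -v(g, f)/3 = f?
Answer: 153/37 ≈ 4.1351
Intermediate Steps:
v(g, f) = -3*f
S(R) = 41/170 + R/170 (S(R) = (R + 41)/(94 + 76) = (41 + R)/170 = (41 + R)*(1/170) = 41/170 + R/170)
1/S(d(v(6, -3))) = 1/(41/170 + 1/(170*((-3*(-3))))) = 1/(41/170 + (1/170)/9) = 1/(41/170 + (1/170)*(⅑)) = 1/(41/170 + 1/1530) = 1/(37/153) = 153/37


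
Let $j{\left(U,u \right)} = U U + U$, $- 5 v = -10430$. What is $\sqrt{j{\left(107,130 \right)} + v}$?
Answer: $\sqrt{13642} \approx 116.8$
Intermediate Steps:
$v = 2086$ ($v = \left(- \frac{1}{5}\right) \left(-10430\right) = 2086$)
$j{\left(U,u \right)} = U + U^{2}$ ($j{\left(U,u \right)} = U^{2} + U = U + U^{2}$)
$\sqrt{j{\left(107,130 \right)} + v} = \sqrt{107 \left(1 + 107\right) + 2086} = \sqrt{107 \cdot 108 + 2086} = \sqrt{11556 + 2086} = \sqrt{13642}$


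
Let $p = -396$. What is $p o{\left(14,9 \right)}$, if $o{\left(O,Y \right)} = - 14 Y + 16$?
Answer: $43560$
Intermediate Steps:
$o{\left(O,Y \right)} = 16 - 14 Y$
$p o{\left(14,9 \right)} = - 396 \left(16 - 126\right) = \left(-396\right) \left(-110\right) = 43560$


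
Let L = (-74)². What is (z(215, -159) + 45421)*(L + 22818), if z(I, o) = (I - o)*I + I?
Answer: 3566345524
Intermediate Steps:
L = 5476
z(I, o) = I + I*(I - o) (z(I, o) = I*(I - o) + I = I + I*(I - o))
(z(215, -159) + 45421)*(L + 22818) = (215*(1 + 215 - 1*(-159)) + 45421)*(5476 + 22818) = (215*(1 + 215 + 159) + 45421)*28294 = (215*375 + 45421)*28294 = (80625 + 45421)*28294 = 126046*28294 = 3566345524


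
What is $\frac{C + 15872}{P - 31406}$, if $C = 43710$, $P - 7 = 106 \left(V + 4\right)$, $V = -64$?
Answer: $- \frac{59582}{37759} \approx -1.578$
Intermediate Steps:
$P = -6353$ ($P = 7 + 106 \left(-64 + 4\right) = 7 + 106 \left(-60\right) = 7 - 6360 = -6353$)
$\frac{C + 15872}{P - 31406} = \frac{43710 + 15872}{-6353 - 31406} = \frac{59582}{-37759} = 59582 \left(- \frac{1}{37759}\right) = - \frac{59582}{37759}$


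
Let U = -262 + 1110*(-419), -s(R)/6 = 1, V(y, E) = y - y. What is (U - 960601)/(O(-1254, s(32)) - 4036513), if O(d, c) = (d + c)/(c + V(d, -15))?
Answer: 1425953/4036303 ≈ 0.35328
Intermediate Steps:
V(y, E) = 0
s(R) = -6 (s(R) = -6*1 = -6)
O(d, c) = (c + d)/c (O(d, c) = (d + c)/(c + 0) = (c + d)/c)
U = -465352 (U = -262 - 465090 = -465352)
(U - 960601)/(O(-1254, s(32)) - 4036513) = (-465352 - 960601)/((-6 - 1254)/(-6) - 4036513) = -1425953/(-1/6*(-1260) - 4036513) = -1425953/(210 - 4036513) = -1425953/(-4036303) = -1425953*(-1/4036303) = 1425953/4036303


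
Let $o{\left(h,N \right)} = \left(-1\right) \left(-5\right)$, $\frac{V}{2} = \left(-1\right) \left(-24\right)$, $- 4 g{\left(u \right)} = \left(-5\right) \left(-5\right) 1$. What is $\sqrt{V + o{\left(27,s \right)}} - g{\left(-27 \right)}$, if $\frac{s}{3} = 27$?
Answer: $\frac{25}{4} + \sqrt{53} \approx 13.53$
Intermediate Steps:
$s = 81$ ($s = 3 \cdot 27 = 81$)
$g{\left(u \right)} = - \frac{25}{4}$ ($g{\left(u \right)} = - \frac{\left(-5\right) \left(-5\right) 1}{4} = - \frac{25 \cdot 1}{4} = \left(- \frac{1}{4}\right) 25 = - \frac{25}{4}$)
$V = 48$ ($V = 2 \left(\left(-1\right) \left(-24\right)\right) = 2 \cdot 24 = 48$)
$o{\left(h,N \right)} = 5$
$\sqrt{V + o{\left(27,s \right)}} - g{\left(-27 \right)} = \sqrt{48 + 5} - - \frac{25}{4} = \sqrt{53} + \frac{25}{4} = \frac{25}{4} + \sqrt{53}$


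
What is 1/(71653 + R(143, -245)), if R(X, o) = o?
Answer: 1/71408 ≈ 1.4004e-5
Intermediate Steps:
1/(71653 + R(143, -245)) = 1/(71653 - 245) = 1/71408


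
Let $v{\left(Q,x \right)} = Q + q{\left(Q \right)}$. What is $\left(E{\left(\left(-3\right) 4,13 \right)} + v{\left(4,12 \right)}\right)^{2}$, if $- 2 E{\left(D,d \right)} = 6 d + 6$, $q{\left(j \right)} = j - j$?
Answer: $1444$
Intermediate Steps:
$q{\left(j \right)} = 0$
$v{\left(Q,x \right)} = Q$ ($v{\left(Q,x \right)} = Q + 0 = Q$)
$E{\left(D,d \right)} = -3 - 3 d$ ($E{\left(D,d \right)} = - \frac{6 d + 6}{2} = - \frac{6 + 6 d}{2} = -3 - 3 d$)
$\left(E{\left(\left(-3\right) 4,13 \right)} + v{\left(4,12 \right)}\right)^{2} = \left(\left(-3 - 39\right) + 4\right)^{2} = \left(-42 + 4\right)^{2} = \left(-38\right)^{2} = 1444$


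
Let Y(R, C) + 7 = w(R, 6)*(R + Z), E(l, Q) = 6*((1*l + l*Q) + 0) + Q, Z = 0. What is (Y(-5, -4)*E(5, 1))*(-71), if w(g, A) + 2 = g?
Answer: -121268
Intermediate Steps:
w(g, A) = -2 + g
E(l, Q) = Q + 6*l + 6*Q*l (E(l, Q) = 6*((l + Q*l) + 0) + Q = 6*(l + Q*l) + Q = (6*l + 6*Q*l) + Q = Q + 6*l + 6*Q*l)
Y(R, C) = -7 + R*(-2 + R) (Y(R, C) = -7 + (-2 + R)*(R + 0) = -7 + (-2 + R)*R = -7 + R*(-2 + R))
(Y(-5, -4)*E(5, 1))*(-71) = ((-7 - 5*(-2 - 5))*(1 + 6*5 + 6*1*5))*(-71) = ((-7 - 5*(-7))*(1 + 30 + 30))*(-71) = ((-7 + 35)*61)*(-71) = (28*61)*(-71) = 1708*(-71) = -121268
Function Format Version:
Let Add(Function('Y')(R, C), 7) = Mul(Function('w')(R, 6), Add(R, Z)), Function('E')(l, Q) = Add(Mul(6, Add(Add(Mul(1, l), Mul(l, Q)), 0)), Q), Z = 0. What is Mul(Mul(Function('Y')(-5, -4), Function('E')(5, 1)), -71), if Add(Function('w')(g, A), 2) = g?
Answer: -121268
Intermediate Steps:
Function('w')(g, A) = Add(-2, g)
Function('E')(l, Q) = Add(Q, Mul(6, l), Mul(6, Q, l)) (Function('E')(l, Q) = Add(Mul(6, Add(Add(l, Mul(Q, l)), 0)), Q) = Add(Mul(6, Add(l, Mul(Q, l))), Q) = Add(Add(Mul(6, l), Mul(6, Q, l)), Q) = Add(Q, Mul(6, l), Mul(6, Q, l)))
Function('Y')(R, C) = Add(-7, Mul(R, Add(-2, R))) (Function('Y')(R, C) = Add(-7, Mul(Add(-2, R), Add(R, 0))) = Add(-7, Mul(Add(-2, R), R)) = Add(-7, Mul(R, Add(-2, R))))
Mul(Mul(Function('Y')(-5, -4), Function('E')(5, 1)), -71) = Mul(Mul(Add(-7, Mul(-5, Add(-2, -5))), Add(1, Mul(6, 5), Mul(6, 1, 5))), -71) = Mul(Mul(Add(-7, Mul(-5, -7)), Add(1, 30, 30)), -71) = Mul(Mul(Add(-7, 35), 61), -71) = Mul(Mul(28, 61), -71) = Mul(1708, -71) = -121268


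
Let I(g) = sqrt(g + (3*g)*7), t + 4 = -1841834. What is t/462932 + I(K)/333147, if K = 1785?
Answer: -920919/231466 + sqrt(39270)/333147 ≈ -3.9780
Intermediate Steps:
t = -1841838 (t = -4 - 1841834 = -1841838)
I(g) = sqrt(22)*sqrt(g) (I(g) = sqrt(g + 21*g) = sqrt(22*g) = sqrt(22)*sqrt(g))
t/462932 + I(K)/333147 = -1841838/462932 + (sqrt(22)*sqrt(1785))/333147 = -1841838*1/462932 + sqrt(39270)*(1/333147) = -920919/231466 + sqrt(39270)/333147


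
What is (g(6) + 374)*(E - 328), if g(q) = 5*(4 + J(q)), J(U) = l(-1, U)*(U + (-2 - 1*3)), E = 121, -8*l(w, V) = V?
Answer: -323127/4 ≈ -80782.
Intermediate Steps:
l(w, V) = -V/8
J(U) = -U*(-5 + U)/8 (J(U) = (-U/8)*(U + (-2 - 1*3)) = (-U/8)*(U + (-2 - 3)) = (-U/8)*(U - 5) = (-U/8)*(-5 + U) = -U*(-5 + U)/8)
g(q) = 20 + 5*q*(5 - q)/8 (g(q) = 5*(4 + q*(5 - q)/8) = 20 + 5*q*(5 - q)/8)
(g(6) + 374)*(E - 328) = ((20 - 5/8*6*(-5 + 6)) + 374)*(121 - 328) = ((20 - 5/8*6*1) + 374)*(-207) = ((20 - 15/4) + 374)*(-207) = (65/4 + 374)*(-207) = (1561/4)*(-207) = -323127/4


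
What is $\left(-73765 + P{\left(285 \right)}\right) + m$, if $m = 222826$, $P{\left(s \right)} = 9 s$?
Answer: $151626$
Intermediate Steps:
$\left(-73765 + P{\left(285 \right)}\right) + m = \left(-73765 + 9 \cdot 285\right) + 222826 = \left(-73765 + 2565\right) + 222826 = -71200 + 222826 = 151626$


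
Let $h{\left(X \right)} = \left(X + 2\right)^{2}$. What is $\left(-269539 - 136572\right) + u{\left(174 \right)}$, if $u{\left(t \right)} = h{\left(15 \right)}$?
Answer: $-405822$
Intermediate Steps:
$h{\left(X \right)} = \left(2 + X\right)^{2}$
$u{\left(t \right)} = 289$ ($u{\left(t \right)} = \left(2 + 15\right)^{2} = 17^{2} = 289$)
$\left(-269539 - 136572\right) + u{\left(174 \right)} = \left(-269539 - 136572\right) + 289 = -406111 + 289 = -405822$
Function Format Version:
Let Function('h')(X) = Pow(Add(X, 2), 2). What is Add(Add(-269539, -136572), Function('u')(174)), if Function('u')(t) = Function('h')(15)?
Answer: -405822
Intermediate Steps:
Function('h')(X) = Pow(Add(2, X), 2)
Function('u')(t) = 289 (Function('u')(t) = Pow(Add(2, 15), 2) = Pow(17, 2) = 289)
Add(Add(-269539, -136572), Function('u')(174)) = Add(Add(-269539, -136572), 289) = Add(-406111, 289) = -405822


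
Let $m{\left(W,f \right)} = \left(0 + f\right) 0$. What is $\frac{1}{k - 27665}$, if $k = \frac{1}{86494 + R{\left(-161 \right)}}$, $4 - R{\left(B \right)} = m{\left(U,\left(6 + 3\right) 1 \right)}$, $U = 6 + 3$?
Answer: $- \frac{86498}{2392967169} \approx -3.6147 \cdot 10^{-5}$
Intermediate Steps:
$U = 9$
$m{\left(W,f \right)} = 0$ ($m{\left(W,f \right)} = f 0 = 0$)
$R{\left(B \right)} = 4$ ($R{\left(B \right)} = 4 - 0 = 4 + 0 = 4$)
$k = \frac{1}{86498}$ ($k = \frac{1}{86494 + 4} = \frac{1}{86498} \approx 1.1561 \cdot 10^{-5}$)
$\frac{1}{k - 27665} = \frac{1}{\frac{1}{86498} - 27665} = \frac{1}{- \frac{2392967169}{86498}} = - \frac{86498}{2392967169}$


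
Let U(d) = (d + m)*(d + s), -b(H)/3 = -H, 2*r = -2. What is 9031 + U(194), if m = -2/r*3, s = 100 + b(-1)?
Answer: 67231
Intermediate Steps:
r = -1 (r = (½)*(-2) = -1)
b(H) = 3*H (b(H) = -(-3)*H = 3*H)
s = 97 (s = 100 + 3*(-1) = 100 - 3 = 97)
m = 6 (m = -2/(-1)*3 = -2*(-1)*3 = 2*3 = 6)
U(d) = (6 + d)*(97 + d) (U(d) = (d + 6)*(d + 97) = (6 + d)*(97 + d))
9031 + U(194) = 9031 + (582 + 194² + 103*194) = 9031 + (582 + 37636 + 19982) = 9031 + 58200 = 67231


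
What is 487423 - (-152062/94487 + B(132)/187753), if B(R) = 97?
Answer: 8647018678280200/17740217711 ≈ 4.8742e+5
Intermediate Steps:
487423 - (-152062/94487 + B(132)/187753) = 487423 - (-152062/94487 + 97/187753) = 487423 - 1*(-28540931447/17740217711) = 487423 + 28540931447/17740217711 = 8647018678280200/17740217711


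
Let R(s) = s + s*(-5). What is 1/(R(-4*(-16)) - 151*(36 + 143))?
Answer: -1/27285 ≈ -3.6650e-5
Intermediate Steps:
R(s) = -4*s (R(s) = s - 5*s = -4*s)
1/(R(-4*(-16)) - 151*(36 + 143)) = 1/(-(-16)*(-16) - 151*(36 + 143)) = 1/(-4*64 - 151*179) = 1/(-256 - 27029) = 1/(-27285) = -1/27285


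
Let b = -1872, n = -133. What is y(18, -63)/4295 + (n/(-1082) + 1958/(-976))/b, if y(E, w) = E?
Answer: 1225714637/235854186880 ≈ 0.0051969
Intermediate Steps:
y(18, -63)/4295 + (n/(-1082) + 1958/(-976))/b = 18/4295 + (-133/(-1082) + 1958/(-976))/(-1872) = 18*(1/4295) + (-133*(-1/1082) + 1958*(-1/976))*(-1/1872) = 18/4295 + (133/1082 - 979/488)*(-1/1872) = 18/4295 - 497187/264008*(-1/1872) = 18/4295 + 55243/54913664 = 1225714637/235854186880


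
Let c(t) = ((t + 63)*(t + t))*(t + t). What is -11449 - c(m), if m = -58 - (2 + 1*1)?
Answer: -41217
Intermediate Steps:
m = -61 (m = -58 - (2 + 1) = -58 - 1*3 = -58 - 3 = -61)
c(t) = 4*t²*(63 + t) (c(t) = ((63 + t)*(2*t))*(2*t) = (2*t*(63 + t))*(2*t) = 4*t²*(63 + t))
-11449 - c(m) = -11449 - 4*(-61)²*(63 - 61) = -11449 - 4*3721*2 = -11449 - 1*29768 = -11449 - 29768 = -41217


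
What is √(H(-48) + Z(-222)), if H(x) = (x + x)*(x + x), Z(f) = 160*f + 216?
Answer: 2*I*√6522 ≈ 161.52*I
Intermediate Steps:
Z(f) = 216 + 160*f
H(x) = 4*x² (H(x) = (2*x)*(2*x) = 4*x²)
√(H(-48) + Z(-222)) = √(4*(-48)² + (216 + 160*(-222))) = √(4*2304 + (216 - 35520)) = √(9216 - 35304) = √(-26088) = 2*I*√6522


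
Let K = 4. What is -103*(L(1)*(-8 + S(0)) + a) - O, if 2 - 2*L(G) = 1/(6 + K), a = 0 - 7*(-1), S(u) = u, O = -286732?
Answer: 1433969/5 ≈ 2.8679e+5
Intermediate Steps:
a = 7 (a = 0 + 7 = 7)
L(G) = 19/20 (L(G) = 1 - 1/(2*(6 + 4)) = 1 - ½/10 = 1 - ½*⅒ = 1 - 1/20 = 19/20)
-103*(L(1)*(-8 + S(0)) + a) - O = -103*(19*(-8 + 0)/20 + 7) - 1*(-286732) = -103*((19/20)*(-8) + 7) + 286732 = -103*(-38/5 + 7) + 286732 = -103*(-⅗) + 286732 = 309/5 + 286732 = 1433969/5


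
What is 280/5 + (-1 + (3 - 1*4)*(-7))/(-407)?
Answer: 22786/407 ≈ 55.985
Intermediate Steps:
280/5 + (-1 + (3 - 1*4)*(-7))/(-407) = 280*(1/5) + (-1 + (3 - 4)*(-7))*(-1/407) = 56 + (-1 - 1*(-7))*(-1/407) = 56 + (-1 + 7)*(-1/407) = 56 + 6*(-1/407) = 56 - 6/407 = 22786/407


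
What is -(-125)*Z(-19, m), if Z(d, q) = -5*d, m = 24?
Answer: 11875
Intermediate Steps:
-(-125)*Z(-19, m) = -(-125)*(-5*(-19)) = -(-125)*95 = -125*(-95) = 11875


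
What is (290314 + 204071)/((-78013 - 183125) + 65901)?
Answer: -164795/65079 ≈ -2.5322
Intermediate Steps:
(290314 + 204071)/((-78013 - 183125) + 65901) = 494385/(-261138 + 65901) = 494385/(-195237) = 494385*(-1/195237) = -164795/65079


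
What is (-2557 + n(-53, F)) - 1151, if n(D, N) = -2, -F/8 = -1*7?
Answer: -3710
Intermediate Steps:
F = 56 (F = -(-8)*7 = -8*(-7) = 56)
(-2557 + n(-53, F)) - 1151 = (-2557 - 2) - 1151 = -2559 - 1151 = -3710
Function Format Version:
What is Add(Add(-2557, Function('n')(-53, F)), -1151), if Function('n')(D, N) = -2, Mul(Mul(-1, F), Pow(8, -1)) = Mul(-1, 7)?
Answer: -3710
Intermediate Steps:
F = 56 (F = Mul(-8, Mul(-1, 7)) = Mul(-8, -7) = 56)
Add(Add(-2557, Function('n')(-53, F)), -1151) = Add(Add(-2557, -2), -1151) = Add(-2559, -1151) = -3710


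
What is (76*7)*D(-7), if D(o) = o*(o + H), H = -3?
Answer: 37240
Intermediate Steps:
D(o) = o*(-3 + o) (D(o) = o*(o - 3) = o*(-3 + o))
(76*7)*D(-7) = (76*7)*(-7*(-3 - 7)) = 532*(-7*(-10)) = 532*70 = 37240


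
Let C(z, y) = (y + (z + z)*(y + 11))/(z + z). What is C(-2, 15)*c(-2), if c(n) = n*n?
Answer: 89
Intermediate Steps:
c(n) = n**2
C(z, y) = (y + 2*z*(11 + y))/(2*z) (C(z, y) = (y + (2*z)*(11 + y))/((2*z)) = (y + 2*z*(11 + y))*(1/(2*z)) = (y + 2*z*(11 + y))/(2*z))
C(-2, 15)*c(-2) = (11 + 15 + (1/2)*15/(-2))*(-2)**2 = (11 + 15 + (1/2)*15*(-1/2))*4 = (11 + 15 - 15/4)*4 = (89/4)*4 = 89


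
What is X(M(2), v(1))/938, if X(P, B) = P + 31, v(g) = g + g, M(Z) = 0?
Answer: 31/938 ≈ 0.033049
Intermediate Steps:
v(g) = 2*g
X(P, B) = 31 + P
X(M(2), v(1))/938 = (31 + 0)/938 = 31*(1/938) = 31/938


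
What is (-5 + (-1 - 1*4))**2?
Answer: 100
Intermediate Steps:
(-5 + (-1 - 1*4))**2 = (-5 + (-1 - 4))**2 = (-5 - 5)**2 = (-10)**2 = 100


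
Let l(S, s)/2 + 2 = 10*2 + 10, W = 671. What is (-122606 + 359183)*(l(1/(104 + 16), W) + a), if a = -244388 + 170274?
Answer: -17520419466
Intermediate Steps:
l(S, s) = 56 (l(S, s) = -4 + 2*(10*2 + 10) = -4 + 2*(20 + 10) = -4 + 2*30 = -4 + 60 = 56)
a = -74114
(-122606 + 359183)*(l(1/(104 + 16), W) + a) = (-122606 + 359183)*(56 - 74114) = 236577*(-74058) = -17520419466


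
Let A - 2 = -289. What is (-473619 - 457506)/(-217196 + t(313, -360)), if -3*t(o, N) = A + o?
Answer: 2793375/651614 ≈ 4.2869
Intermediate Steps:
A = -287 (A = 2 - 289 = -287)
t(o, N) = 287/3 - o/3 (t(o, N) = -(-287 + o)/3 = 287/3 - o/3)
(-473619 - 457506)/(-217196 + t(313, -360)) = (-473619 - 457506)/(-217196 + (287/3 - ⅓*313)) = -931125/(-217196 + (287/3 - 313/3)) = -931125/(-217196 - 26/3) = -931125/(-651614/3) = -931125*(-3/651614) = 2793375/651614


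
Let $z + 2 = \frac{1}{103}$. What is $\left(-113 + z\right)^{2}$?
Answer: $\frac{140280336}{10609} \approx 13223.0$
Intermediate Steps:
$z = - \frac{205}{103}$ ($z = -2 + \frac{1}{103} = - \frac{205}{103} \approx -1.9903$)
$\left(-113 + z\right)^{2} = \left(-113 - \frac{205}{103}\right)^{2} = \left(- \frac{11844}{103}\right)^{2} = \frac{140280336}{10609}$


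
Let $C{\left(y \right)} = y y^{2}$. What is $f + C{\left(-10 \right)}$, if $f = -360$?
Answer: $-1360$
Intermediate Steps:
$C{\left(y \right)} = y^{3}$
$f + C{\left(-10 \right)} = -360 + \left(-10\right)^{3} = -360 - 1000 = -1360$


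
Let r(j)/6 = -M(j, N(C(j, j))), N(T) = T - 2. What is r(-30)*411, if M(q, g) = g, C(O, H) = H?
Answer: 78912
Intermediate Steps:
N(T) = -2 + T
r(j) = 12 - 6*j (r(j) = 6*(-(-2 + j)) = 6*(2 - j) = 12 - 6*j)
r(-30)*411 = (12 - 6*(-30))*411 = (12 + 180)*411 = 192*411 = 78912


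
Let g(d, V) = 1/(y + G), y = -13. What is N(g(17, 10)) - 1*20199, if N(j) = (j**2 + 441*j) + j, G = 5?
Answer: -1296271/64 ≈ -20254.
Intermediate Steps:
g(d, V) = -1/8 (g(d, V) = 1/(-13 + 5) = 1/(-8) = -1/8)
N(j) = j**2 + 442*j
N(g(17, 10)) - 1*20199 = -(442 - 1/8)/8 - 1*20199 = -1/8*3535/8 - 20199 = -3535/64 - 20199 = -1296271/64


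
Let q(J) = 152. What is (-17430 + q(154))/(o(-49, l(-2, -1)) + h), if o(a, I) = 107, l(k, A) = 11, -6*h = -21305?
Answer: -103668/21947 ≈ -4.7236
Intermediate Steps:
h = 21305/6 (h = -⅙*(-21305) = 21305/6 ≈ 3550.8)
(-17430 + q(154))/(o(-49, l(-2, -1)) + h) = (-17430 + 152)/(107 + 21305/6) = -17278/21947/6 = -17278*6/21947 = -103668/21947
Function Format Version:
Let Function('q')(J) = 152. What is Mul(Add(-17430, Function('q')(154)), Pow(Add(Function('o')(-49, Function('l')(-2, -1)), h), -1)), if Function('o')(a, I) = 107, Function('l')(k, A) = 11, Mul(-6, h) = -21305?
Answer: Rational(-103668, 21947) ≈ -4.7236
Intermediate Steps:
h = Rational(21305, 6) (h = Mul(Rational(-1, 6), -21305) = Rational(21305, 6) ≈ 3550.8)
Mul(Add(-17430, Function('q')(154)), Pow(Add(Function('o')(-49, Function('l')(-2, -1)), h), -1)) = Mul(Add(-17430, 152), Pow(Add(107, Rational(21305, 6)), -1)) = Mul(-17278, Pow(Rational(21947, 6), -1)) = Mul(-17278, Rational(6, 21947)) = Rational(-103668, 21947)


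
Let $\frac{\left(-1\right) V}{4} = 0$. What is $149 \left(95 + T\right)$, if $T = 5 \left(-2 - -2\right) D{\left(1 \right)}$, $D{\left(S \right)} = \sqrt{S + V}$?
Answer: $14155$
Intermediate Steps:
$V = 0$ ($V = \left(-4\right) 0 = 0$)
$D{\left(S \right)} = \sqrt{S}$ ($D{\left(S \right)} = \sqrt{S + 0} = \sqrt{S}$)
$T = 0$ ($T = 5 \left(-2 - -2\right) \sqrt{1} = 5 \left(-2 + 2\right) 1 = 5 \cdot 0 \cdot 1 = 0 \cdot 1 = 0$)
$149 \left(95 + T\right) = 149 \left(95 + 0\right) = 149 \cdot 95 = 14155$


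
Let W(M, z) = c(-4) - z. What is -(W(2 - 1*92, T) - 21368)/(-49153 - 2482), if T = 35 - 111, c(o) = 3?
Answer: -21289/51635 ≈ -0.41230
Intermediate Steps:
T = -76
W(M, z) = 3 - z
-(W(2 - 1*92, T) - 21368)/(-49153 - 2482) = -((3 - 1*(-76)) - 21368)/(-49153 - 2482) = -((3 + 76) - 21368)/(-51635) = -(79 - 21368)*(-1)/51635 = -(-21289)*(-1)/51635 = -1*21289/51635 = -21289/51635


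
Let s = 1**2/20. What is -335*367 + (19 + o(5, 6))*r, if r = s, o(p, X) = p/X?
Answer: -14753281/120 ≈ -1.2294e+5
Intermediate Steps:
s = 1/20 (s = 1*(1/20) = 1/20 ≈ 0.050000)
r = 1/20 ≈ 0.050000
-335*367 + (19 + o(5, 6))*r = -335*367 + (19 + 5/6)*(1/20) = -122945 + (19 + 5*(1/6))*(1/20) = -122945 + (19 + 5/6)*(1/20) = -122945 + (119/6)*(1/20) = -122945 + 119/120 = -14753281/120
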